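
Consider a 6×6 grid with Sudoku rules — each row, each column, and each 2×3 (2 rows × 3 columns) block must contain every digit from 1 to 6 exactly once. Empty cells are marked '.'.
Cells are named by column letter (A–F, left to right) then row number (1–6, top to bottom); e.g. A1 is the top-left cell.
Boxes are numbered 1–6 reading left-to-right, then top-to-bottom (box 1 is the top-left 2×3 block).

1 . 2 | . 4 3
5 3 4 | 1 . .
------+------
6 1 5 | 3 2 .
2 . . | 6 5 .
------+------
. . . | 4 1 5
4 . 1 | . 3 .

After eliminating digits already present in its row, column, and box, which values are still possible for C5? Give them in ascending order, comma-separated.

3,6

Row 5 already contains {1, 4, 5}.
Column C already contains {1, 2, 4, 5}.
Its 2×3 block (box 5) already contains {1, 4}.
Removing those from 1–6 leaves {3, 6} as the candidates for C5.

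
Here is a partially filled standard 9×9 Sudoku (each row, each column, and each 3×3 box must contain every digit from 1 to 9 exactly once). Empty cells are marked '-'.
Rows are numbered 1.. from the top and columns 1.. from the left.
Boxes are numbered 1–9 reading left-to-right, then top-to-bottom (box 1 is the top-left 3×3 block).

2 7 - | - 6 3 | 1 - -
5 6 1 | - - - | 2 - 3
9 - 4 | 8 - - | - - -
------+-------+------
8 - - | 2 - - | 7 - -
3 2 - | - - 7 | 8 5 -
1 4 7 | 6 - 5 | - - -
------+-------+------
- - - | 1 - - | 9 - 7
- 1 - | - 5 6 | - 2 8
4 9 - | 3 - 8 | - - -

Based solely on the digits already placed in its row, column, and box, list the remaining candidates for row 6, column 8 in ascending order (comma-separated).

Row 6 already contains {1, 4, 5, 6, 7}.
Column 8 already contains {2, 5}.
Its 3×3 block (box 6) already contains {5, 7, 8}.
Removing those from 1–9 leaves {3, 9} as the candidates for row 6, column 8.

3,9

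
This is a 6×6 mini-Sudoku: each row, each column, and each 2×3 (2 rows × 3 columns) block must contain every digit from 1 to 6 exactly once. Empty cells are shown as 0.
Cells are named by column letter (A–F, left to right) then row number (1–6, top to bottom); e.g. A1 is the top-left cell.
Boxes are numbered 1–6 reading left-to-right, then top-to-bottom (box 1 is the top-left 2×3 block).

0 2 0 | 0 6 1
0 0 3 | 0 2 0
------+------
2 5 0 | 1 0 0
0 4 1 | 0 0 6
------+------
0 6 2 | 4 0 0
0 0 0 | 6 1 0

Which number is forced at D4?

Cell D4 itself could take any of {2, 3, 5} by direct elimination.
Consider where 2 can go in row 4.
A4 is out (column A already has a 2).
E4 is out (column E already has a 2).
So the only cell in row 4 that can hold 2 is D4.
Therefore D4 = 2.

2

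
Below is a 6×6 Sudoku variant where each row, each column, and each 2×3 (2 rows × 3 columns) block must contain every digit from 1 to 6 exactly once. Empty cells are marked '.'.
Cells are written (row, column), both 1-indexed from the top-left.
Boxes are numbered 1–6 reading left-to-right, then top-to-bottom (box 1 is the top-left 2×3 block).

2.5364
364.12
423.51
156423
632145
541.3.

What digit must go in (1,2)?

Row 1 already contains {2, 3, 4, 5, 6}.
Column 2 already contains {2, 3, 4, 5, 6}.
Its 2×3 block (box 1) already contains {2, 3, 4, 5, 6}.
The only value from 1–6 not eliminated is 1, so (1,2) = 1.

1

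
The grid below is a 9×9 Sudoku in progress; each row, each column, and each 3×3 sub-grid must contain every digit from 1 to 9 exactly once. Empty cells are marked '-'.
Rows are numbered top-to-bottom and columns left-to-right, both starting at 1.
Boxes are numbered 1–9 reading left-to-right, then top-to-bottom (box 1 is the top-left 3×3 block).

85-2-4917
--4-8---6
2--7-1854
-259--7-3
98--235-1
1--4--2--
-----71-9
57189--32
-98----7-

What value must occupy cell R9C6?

Cell R9C6 itself could take any of {2, 5, 6} by direct elimination.
Consider where 2 can go in row 9.
R9C1 is out (column 1 already has a 2).
R9C4 is out (column 4 already has a 2).
R9C5 is out (column 5 already has a 2).
R9C7 is out (column 7 already has a 2).
R9C9 is out (column 9 already has a 2).
So the only cell in row 9 that can hold 2 is R9C6.
Therefore R9C6 = 2.

2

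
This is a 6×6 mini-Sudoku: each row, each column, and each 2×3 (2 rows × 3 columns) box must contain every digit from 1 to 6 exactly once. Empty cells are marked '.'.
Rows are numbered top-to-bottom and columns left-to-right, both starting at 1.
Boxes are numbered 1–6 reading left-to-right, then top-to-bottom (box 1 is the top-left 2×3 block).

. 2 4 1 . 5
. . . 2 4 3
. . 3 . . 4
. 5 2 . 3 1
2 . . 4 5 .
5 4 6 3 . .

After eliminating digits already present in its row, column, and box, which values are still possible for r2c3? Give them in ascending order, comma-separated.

Row 2 already contains {2, 3, 4}.
Column 3 already contains {2, 3, 4, 6}.
Its 2×3 block (box 1) already contains {2, 4}.
Removing those from 1–6 leaves {1, 5} as the candidates for r2c3.

1,5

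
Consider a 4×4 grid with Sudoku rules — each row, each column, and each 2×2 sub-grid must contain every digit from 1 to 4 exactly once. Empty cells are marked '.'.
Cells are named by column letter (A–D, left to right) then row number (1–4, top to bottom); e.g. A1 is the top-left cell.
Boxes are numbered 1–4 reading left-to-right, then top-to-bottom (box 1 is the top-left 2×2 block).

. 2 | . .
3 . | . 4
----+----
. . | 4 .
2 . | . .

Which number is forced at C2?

2

Cell C2 itself could take any of {1, 2} by direct elimination.
Consider where 2 can go in box 2.
C1 is out (row 1 already has a 2).
D1 is out (row 1 already has a 2).
So the only cell in box 2 that can hold 2 is C2.
Therefore C2 = 2.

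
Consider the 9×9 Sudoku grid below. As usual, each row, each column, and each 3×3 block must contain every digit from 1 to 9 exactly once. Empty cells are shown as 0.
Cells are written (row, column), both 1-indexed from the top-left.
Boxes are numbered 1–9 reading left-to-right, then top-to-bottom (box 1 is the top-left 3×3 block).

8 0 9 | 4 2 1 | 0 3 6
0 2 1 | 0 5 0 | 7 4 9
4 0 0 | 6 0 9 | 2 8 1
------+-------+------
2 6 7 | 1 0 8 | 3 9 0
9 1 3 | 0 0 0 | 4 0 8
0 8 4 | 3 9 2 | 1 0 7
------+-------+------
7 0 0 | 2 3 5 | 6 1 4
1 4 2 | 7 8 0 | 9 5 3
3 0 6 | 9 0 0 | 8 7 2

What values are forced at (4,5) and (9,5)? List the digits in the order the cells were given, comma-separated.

For (4,5):
  Row 4 already contains {1, 2, 3, 6, 7, 8, 9}.
  Column 5 already contains {2, 3, 5, 8, 9}.
  Its 3×3 block (box 5) already contains {1, 2, 3, 8, 9}.
  The only value from 1–9 not eliminated is 4, so (4,5) = 4.
For (9,5):
  Consider where 1 can go in column 5.
  (3,5) is out (row 3 already has a 1).
  (4,5) is out (row 4 already has a 1).
  (5,5) is out (row 5 already has a 1).
  So the only cell in column 5 that can hold 1 is (9,5).
  So (9,5) = 1.

4,1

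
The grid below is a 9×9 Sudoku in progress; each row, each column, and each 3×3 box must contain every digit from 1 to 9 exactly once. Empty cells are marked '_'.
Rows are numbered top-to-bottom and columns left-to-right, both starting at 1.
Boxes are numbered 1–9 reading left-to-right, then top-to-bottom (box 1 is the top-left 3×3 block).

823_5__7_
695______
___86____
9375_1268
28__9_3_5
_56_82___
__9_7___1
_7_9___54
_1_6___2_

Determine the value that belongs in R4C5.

Row 4 already contains {1, 2, 3, 5, 6, 7, 8, 9}.
Column 5 already contains {5, 6, 7, 8, 9}.
Its 3×3 block (box 5) already contains {1, 2, 5, 8, 9}.
The only value from 1–9 not eliminated is 4, so R4C5 = 4.

4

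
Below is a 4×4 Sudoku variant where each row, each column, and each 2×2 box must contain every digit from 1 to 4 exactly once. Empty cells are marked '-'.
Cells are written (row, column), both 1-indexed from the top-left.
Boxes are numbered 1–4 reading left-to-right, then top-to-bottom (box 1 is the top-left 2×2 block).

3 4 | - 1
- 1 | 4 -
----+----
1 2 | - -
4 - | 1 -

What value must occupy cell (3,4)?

Cell (3,4) itself could take any of {3, 4} by direct elimination.
Consider where 4 can go in row 3.
(3,3) is out (column 3 already has a 4).
So the only cell in row 3 that can hold 4 is (3,4).
Therefore (3,4) = 4.

4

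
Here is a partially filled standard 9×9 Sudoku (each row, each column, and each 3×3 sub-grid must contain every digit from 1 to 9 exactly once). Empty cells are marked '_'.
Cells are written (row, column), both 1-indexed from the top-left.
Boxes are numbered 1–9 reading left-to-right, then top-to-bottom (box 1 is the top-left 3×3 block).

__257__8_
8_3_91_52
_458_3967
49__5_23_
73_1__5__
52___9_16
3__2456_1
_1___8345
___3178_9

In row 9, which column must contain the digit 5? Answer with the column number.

Consider where 5 can go in row 9.
(9,1) is out (column 1 already has a 5).
(9,3) is out (column 3 already has a 5).
(9,8) is out (column 8 already has a 5).
So the only cell in row 9 that can hold 5 is (9,2).
That is column 2.

2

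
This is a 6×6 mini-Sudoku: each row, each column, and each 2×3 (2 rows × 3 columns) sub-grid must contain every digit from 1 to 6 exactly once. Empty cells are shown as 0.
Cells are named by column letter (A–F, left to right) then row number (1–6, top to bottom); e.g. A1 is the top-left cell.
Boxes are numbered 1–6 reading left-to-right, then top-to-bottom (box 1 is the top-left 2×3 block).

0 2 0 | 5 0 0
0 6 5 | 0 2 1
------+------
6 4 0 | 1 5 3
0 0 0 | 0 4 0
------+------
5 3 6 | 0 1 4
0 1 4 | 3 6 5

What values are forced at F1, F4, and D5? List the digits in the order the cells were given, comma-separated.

For F1:
  Row 1 already contains {2, 5}.
  Column F already contains {1, 3, 4, 5}.
  Its 2×3 block (box 2) already contains {1, 2, 5}.
  The only value from 1–6 not eliminated is 6, so F1 = 6.
For F4:
  Consider where 2 can go in column F.
  F1 is out (row 1 already has a 2).
  So the only cell in column F that can hold 2 is F4.
  So F4 = 2.
For D5:
  Row 5 already contains {1, 3, 4, 5, 6}.
  Column D already contains {1, 3, 5}.
  Its 2×3 block (box 6) already contains {1, 3, 4, 5, 6}.
  The only value from 1–6 not eliminated is 2, so D5 = 2.

6,2,2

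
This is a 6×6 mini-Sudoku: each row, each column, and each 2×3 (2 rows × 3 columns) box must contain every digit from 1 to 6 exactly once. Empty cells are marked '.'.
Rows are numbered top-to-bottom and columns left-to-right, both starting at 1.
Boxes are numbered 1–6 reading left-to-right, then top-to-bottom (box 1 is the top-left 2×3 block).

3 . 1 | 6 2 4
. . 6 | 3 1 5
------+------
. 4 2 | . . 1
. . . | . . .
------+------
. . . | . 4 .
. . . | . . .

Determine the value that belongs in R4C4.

4

Cell R4C4 itself could take any of {2, 4, 5} by direct elimination.
Consider where 4 can go in box 4.
R3C4 is out (row 3 already has a 4).
R3C5 is out (row 3 already has a 4).
R4C5 is out (column 5 already has a 4).
R4C6 is out (column 6 already has a 4).
So the only cell in box 4 that can hold 4 is R4C4.
Therefore R4C4 = 4.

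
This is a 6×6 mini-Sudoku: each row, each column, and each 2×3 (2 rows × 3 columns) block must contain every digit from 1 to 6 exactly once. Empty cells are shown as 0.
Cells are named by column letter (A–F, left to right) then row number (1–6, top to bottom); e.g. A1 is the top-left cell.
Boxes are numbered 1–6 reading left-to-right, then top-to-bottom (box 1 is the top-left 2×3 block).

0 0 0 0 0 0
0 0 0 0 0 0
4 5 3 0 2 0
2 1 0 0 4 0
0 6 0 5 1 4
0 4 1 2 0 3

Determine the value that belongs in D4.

3

Cell D4 itself could take any of {3, 6} by direct elimination.
Consider where 3 can go in row 4.
C4 is out (column C already has a 3).
F4 is out (column F already has a 3).
So the only cell in row 4 that can hold 3 is D4.
Therefore D4 = 3.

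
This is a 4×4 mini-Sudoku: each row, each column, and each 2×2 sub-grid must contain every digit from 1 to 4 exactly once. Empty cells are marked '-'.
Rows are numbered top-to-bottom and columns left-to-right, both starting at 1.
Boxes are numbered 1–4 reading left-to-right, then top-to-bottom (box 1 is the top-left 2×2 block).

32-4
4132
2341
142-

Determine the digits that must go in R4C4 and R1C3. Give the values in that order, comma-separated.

For R4C4:
  Row 4 already contains {1, 2, 4}.
  Column 4 already contains {1, 2, 4}.
  Its 2×2 block (box 4) already contains {1, 2, 4}.
  The only value from 1–4 not eliminated is 3, so R4C4 = 3.
For R1C3:
  Row 1 already contains {2, 3, 4}.
  Column 3 already contains {2, 3, 4}.
  Its 2×2 block (box 2) already contains {2, 3, 4}.
  The only value from 1–4 not eliminated is 1, so R1C3 = 1.

3,1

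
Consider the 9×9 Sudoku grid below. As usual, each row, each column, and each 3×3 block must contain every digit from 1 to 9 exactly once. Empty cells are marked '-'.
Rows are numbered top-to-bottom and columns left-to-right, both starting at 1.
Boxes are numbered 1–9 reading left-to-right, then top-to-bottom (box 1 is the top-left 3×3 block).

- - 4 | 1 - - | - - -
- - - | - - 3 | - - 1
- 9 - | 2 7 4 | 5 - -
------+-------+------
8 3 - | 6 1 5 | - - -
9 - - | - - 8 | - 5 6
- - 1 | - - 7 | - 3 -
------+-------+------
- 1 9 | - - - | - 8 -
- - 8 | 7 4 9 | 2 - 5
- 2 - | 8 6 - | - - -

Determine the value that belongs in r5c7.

1

Cell r5c7 itself could take any of {1, 4, 7} by direct elimination.
Consider where 1 can go in box 6.
r4c7 is out (row 4 already has a 1).
r4c8 is out (row 4 already has a 1).
r4c9 is out (row 4 already has a 1).
r6c7 is out (row 6 already has a 1).
r6c9 is out (row 6 already has a 1).
So the only cell in box 6 that can hold 1 is r5c7.
Therefore r5c7 = 1.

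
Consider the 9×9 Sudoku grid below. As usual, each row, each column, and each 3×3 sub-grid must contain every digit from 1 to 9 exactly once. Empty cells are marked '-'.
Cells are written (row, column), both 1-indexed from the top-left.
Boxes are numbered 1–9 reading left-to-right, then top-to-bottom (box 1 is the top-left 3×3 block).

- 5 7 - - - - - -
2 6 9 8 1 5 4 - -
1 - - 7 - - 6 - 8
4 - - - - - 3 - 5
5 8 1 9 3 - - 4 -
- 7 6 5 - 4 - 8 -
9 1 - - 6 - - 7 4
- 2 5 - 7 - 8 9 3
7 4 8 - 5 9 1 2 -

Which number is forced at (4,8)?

6

Cell (4,8) itself could take any of {1, 6} by direct elimination.
Consider where 6 can go in column 8.
(1,8) is out (box 3 already has a 6).
(2,8) is out (row 2 already has a 6).
(3,8) is out (row 3 already has a 6).
So the only cell in column 8 that can hold 6 is (4,8).
Therefore (4,8) = 6.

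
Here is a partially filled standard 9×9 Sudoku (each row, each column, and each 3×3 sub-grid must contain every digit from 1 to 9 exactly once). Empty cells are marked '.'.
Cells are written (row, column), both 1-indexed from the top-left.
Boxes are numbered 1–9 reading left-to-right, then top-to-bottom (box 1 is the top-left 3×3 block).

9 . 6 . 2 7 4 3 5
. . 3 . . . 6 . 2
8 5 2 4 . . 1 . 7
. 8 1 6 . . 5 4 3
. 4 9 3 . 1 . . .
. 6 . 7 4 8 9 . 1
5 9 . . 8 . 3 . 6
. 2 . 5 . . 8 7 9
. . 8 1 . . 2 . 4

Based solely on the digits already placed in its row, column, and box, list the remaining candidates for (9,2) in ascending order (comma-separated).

3,7

Row 9 already contains {1, 2, 4, 8}.
Column 2 already contains {2, 4, 5, 6, 8, 9}.
Its 3×3 block (box 7) already contains {2, 5, 8, 9}.
Removing those from 1–9 leaves {3, 7} as the candidates for (9,2).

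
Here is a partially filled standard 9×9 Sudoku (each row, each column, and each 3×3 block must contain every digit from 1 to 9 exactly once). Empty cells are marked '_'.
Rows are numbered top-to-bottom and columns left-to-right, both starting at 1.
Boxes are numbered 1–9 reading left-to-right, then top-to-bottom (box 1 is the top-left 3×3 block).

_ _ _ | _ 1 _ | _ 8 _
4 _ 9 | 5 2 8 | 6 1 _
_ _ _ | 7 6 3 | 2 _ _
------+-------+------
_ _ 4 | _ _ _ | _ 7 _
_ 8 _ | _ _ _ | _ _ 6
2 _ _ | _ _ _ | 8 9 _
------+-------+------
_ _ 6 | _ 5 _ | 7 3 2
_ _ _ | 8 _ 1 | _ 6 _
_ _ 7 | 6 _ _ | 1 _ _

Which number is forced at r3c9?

Cell r3c9 itself could take any of {4, 5, 9} by direct elimination.
Consider where 9 can go in row 3.
r3c1 is out (box 1 already has a 9).
r3c2 is out (box 1 already has a 9).
r3c3 is out (column 3 already has a 9).
r3c8 is out (column 8 already has a 9).
So the only cell in row 3 that can hold 9 is r3c9.
Therefore r3c9 = 9.

9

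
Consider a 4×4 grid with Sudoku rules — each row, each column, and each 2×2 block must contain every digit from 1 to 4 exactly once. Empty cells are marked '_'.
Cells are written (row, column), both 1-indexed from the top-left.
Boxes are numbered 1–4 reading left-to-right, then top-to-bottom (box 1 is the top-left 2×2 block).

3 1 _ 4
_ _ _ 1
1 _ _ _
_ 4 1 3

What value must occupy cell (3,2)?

3

Cell (3,2) itself could take any of {2, 3} by direct elimination.
Consider where 3 can go in box 3.
(4,1) is out (row 4 already has a 3).
So the only cell in box 3 that can hold 3 is (3,2).
Therefore (3,2) = 3.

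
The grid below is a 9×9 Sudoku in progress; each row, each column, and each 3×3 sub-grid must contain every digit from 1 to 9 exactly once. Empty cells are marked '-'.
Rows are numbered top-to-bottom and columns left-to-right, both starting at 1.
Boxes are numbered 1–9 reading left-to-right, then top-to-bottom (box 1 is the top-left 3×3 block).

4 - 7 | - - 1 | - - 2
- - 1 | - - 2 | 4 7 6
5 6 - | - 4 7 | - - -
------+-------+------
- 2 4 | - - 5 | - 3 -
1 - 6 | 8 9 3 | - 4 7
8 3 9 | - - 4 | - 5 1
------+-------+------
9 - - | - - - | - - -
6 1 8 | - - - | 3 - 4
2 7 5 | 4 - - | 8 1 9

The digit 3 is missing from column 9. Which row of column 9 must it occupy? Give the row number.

Consider where 3 can go in column 9.
R4C9 is out (row 4 already has a 3).
R7C9 is out (box 9 already has a 3).
So the only cell in column 9 that can hold 3 is R3C9.
That is row 3.

3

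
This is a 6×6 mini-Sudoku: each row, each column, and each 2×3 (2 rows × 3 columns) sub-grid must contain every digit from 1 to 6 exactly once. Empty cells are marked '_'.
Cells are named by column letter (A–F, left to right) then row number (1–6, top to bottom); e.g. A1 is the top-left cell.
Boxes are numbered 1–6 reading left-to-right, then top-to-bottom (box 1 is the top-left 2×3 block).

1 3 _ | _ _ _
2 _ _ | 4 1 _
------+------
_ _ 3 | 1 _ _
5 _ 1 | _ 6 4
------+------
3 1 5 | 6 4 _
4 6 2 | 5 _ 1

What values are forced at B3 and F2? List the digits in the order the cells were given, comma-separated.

4,3

For B3:
  Consider where 4 can go in column B.
  B2 is out (row 2 already has a 4).
  B4 is out (row 4 already has a 4).
  So the only cell in column B that can hold 4 is B3.
  So B3 = 4.
For F2:
  Consider where 3 can go in column F.
  F1 is out (row 1 already has a 3).
  F3 is out (row 3 already has a 3).
  F5 is out (row 5 already has a 3).
  So the only cell in column F that can hold 3 is F2.
  So F2 = 3.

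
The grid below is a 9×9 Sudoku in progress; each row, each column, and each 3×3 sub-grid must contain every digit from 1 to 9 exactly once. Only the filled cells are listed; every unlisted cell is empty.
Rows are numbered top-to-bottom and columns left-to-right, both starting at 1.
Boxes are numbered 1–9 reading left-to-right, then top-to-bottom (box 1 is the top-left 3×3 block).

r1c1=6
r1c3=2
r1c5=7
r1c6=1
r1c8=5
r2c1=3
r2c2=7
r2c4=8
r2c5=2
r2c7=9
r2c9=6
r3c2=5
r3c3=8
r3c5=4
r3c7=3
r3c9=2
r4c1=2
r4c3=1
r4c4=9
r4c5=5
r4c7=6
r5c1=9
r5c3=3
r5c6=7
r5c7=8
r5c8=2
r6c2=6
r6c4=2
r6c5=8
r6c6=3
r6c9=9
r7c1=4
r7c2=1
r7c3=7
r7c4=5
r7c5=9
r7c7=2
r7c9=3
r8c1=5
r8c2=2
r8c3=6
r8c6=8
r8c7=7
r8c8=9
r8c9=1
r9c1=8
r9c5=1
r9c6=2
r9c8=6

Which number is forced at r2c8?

1

Cell r2c8 itself could take any of {1, 4} by direct elimination.
Consider where 1 can go in row 2.
r2c3 is out (column 3 already has a 1).
r2c6 is out (column 6 already has a 1).
So the only cell in row 2 that can hold 1 is r2c8.
Therefore r2c8 = 1.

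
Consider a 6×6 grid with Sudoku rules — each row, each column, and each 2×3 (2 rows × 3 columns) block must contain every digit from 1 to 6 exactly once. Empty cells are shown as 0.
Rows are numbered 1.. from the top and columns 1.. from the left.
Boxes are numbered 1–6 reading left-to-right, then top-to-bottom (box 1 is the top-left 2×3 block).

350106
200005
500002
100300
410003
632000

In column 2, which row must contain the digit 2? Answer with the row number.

4

Consider where 2 can go in column 2.
row 2, column 2 is out (row 2 already has a 2).
row 3, column 2 is out (row 3 already has a 2).
So the only cell in column 2 that can hold 2 is row 4, column 2.
That is row 4.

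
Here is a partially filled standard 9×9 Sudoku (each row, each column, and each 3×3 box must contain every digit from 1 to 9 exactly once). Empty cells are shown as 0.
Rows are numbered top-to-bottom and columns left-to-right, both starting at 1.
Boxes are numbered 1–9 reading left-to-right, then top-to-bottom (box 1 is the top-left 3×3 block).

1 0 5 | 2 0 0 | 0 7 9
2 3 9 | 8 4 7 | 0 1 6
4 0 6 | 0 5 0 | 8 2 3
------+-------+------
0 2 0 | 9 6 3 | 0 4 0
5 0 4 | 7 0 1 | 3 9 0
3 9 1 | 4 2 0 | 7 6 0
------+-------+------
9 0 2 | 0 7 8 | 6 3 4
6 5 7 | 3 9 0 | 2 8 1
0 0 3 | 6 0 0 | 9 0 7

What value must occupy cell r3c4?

Row 3 already contains {2, 3, 4, 5, 6, 8}.
Column 4 already contains {2, 3, 4, 6, 7, 8, 9}.
Its 3×3 block (box 2) already contains {2, 4, 5, 7, 8}.
The only value from 1–9 not eliminated is 1, so r3c4 = 1.

1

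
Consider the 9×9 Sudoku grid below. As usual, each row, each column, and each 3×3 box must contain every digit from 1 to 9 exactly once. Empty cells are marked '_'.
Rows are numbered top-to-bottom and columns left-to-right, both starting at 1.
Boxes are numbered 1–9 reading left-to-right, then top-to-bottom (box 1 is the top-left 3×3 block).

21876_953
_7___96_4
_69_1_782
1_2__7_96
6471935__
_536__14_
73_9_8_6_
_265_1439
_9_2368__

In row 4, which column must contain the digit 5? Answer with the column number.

Consider where 5 can go in row 4.
r4c2 is out (column 2 already has a 5).
r4c4 is out (column 4 already has a 5).
r4c7 is out (column 7 already has a 5).
So the only cell in row 4 that can hold 5 is r4c5.
That is column 5.

5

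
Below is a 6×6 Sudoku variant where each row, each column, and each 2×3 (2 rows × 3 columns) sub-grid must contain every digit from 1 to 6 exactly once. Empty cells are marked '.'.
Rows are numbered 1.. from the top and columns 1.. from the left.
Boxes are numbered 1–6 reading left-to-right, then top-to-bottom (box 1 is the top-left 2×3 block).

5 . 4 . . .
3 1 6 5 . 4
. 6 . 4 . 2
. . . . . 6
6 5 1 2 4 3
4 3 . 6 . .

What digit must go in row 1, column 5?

Cell row 1, column 5 itself could take any of {1, 2, 3, 6} by direct elimination.
Consider where 6 can go in row 1.
row 1, column 2 is out (column 2 already has a 6).
row 1, column 4 is out (column 4 already has a 6).
row 1, column 6 is out (column 6 already has a 6).
So the only cell in row 1 that can hold 6 is row 1, column 5.
Therefore row 1, column 5 = 6.

6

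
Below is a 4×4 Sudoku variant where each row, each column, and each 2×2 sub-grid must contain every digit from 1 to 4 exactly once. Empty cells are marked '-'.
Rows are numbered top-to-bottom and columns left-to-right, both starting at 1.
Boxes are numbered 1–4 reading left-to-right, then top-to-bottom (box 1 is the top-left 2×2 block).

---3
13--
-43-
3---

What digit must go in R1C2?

2

Row 1 already contains {3}.
Column 2 already contains {3, 4}.
Its 2×2 block (box 1) already contains {1, 3}.
The only value from 1–4 not eliminated is 2, so R1C2 = 2.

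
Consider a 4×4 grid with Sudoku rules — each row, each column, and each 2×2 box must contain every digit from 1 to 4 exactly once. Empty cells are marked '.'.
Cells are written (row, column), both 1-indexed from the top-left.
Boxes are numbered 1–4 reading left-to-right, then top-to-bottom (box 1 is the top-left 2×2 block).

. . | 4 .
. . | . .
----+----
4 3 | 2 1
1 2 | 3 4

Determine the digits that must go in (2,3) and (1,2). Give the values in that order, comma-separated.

For (2,3):
  Row 2 already contains {}.
  Column 3 already contains {2, 3, 4}.
  Its 2×2 block (box 2) already contains {4}.
  The only value from 1–4 not eliminated is 1, so (2,3) = 1.
For (1,2):
  Row 1 already contains {4}.
  Column 2 already contains {2, 3}.
  Its 2×2 block (box 1) already contains {}.
  The only value from 1–4 not eliminated is 1, so (1,2) = 1.

1,1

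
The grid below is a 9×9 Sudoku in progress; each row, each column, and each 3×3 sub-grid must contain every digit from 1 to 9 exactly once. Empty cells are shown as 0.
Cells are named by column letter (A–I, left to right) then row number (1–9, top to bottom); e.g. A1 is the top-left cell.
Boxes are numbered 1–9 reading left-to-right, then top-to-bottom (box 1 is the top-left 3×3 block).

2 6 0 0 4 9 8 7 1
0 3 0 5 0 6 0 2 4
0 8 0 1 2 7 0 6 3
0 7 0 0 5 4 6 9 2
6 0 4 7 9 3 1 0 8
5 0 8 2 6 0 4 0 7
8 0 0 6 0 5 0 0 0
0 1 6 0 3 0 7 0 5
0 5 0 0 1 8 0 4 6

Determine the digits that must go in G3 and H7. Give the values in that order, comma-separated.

For G3:
  Consider where 5 can go in column G.
  G2 is out (row 2 already has a 5).
  G7 is out (row 7 already has a 5).
  G9 is out (row 9 already has a 5).
  So the only cell in column G that can hold 5 is G3.
  So G3 = 5.
For H7:
  Consider where 1 can go in row 7.
  B7 is out (column B already has a 1).
  C7 is out (box 7 already has a 1).
  E7 is out (column E already has a 1).
  G7 is out (column G already has a 1).
  I7 is out (column I already has a 1).
  So the only cell in row 7 that can hold 1 is H7.
  So H7 = 1.

5,1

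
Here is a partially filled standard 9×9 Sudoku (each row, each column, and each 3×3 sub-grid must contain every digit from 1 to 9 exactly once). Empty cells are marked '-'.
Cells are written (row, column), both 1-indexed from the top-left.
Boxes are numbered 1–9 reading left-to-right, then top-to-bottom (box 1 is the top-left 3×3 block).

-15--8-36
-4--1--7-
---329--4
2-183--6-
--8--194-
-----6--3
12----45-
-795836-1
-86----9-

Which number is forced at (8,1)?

Row 8 already contains {1, 3, 5, 6, 7, 8, 9}.
Column 1 already contains {1, 2}.
Its 3×3 block (box 7) already contains {1, 2, 6, 7, 8, 9}.
The only value from 1–9 not eliminated is 4, so (8,1) = 4.

4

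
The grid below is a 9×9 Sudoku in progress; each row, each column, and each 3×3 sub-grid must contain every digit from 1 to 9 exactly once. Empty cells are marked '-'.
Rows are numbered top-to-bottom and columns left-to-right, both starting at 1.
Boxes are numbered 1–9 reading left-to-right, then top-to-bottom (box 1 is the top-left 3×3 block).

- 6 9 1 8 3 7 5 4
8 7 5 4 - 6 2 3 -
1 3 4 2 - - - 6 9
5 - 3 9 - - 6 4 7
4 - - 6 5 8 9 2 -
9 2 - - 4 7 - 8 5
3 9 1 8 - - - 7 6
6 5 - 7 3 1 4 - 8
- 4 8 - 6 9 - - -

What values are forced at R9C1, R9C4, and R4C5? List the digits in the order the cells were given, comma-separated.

For R9C1:
  Consider where 7 can go in column 1.
  R1C1 is out (row 1 already has a 7).
  So the only cell in column 1 that can hold 7 is R9C1.
  So R9C1 = 7.
For R9C4:
  Row 9 already contains {4, 6, 8, 9}.
  Column 4 already contains {1, 2, 4, 6, 7, 8, 9}.
  Its 3×3 block (box 8) already contains {1, 3, 6, 7, 8, 9}.
  The only value from 1–9 not eliminated is 5, so R9C4 = 5.
For R4C5:
  Consider where 1 can go in column 5.
  R2C5 is out (box 2 already has a 1).
  R3C5 is out (row 3 already has a 1).
  R7C5 is out (row 7 already has a 1).
  So the only cell in column 5 that can hold 1 is R4C5.
  So R4C5 = 1.

7,5,1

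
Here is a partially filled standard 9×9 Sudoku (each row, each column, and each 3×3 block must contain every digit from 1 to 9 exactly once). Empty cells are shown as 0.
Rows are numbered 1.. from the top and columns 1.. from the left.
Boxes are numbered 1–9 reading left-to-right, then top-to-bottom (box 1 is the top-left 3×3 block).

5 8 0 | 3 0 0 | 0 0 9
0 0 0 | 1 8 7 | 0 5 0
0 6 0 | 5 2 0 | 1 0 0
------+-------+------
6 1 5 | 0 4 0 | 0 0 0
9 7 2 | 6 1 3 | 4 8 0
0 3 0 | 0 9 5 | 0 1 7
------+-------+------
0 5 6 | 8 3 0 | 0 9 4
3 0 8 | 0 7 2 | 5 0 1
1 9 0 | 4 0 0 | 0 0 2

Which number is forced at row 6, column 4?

2

Row 6 already contains {1, 3, 5, 7, 9}.
Column 4 already contains {1, 3, 4, 5, 6, 8}.
Its 3×3 block (box 5) already contains {1, 3, 4, 5, 6, 9}.
The only value from 1–9 not eliminated is 2, so row 6, column 4 = 2.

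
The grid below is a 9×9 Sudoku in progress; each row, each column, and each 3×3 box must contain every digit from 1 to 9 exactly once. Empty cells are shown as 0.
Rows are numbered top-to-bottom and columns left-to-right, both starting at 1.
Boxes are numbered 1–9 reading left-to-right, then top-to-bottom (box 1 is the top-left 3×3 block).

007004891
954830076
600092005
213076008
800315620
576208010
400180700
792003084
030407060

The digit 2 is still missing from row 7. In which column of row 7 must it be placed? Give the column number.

Consider where 2 can go in row 7.
r7c2 is out (box 7 already has a 2).
r7c3 is out (column 3 already has a 2).
r7c6 is out (column 6 already has a 2).
r7c8 is out (column 8 already has a 2).
So the only cell in row 7 that can hold 2 is r7c9.
That is column 9.

9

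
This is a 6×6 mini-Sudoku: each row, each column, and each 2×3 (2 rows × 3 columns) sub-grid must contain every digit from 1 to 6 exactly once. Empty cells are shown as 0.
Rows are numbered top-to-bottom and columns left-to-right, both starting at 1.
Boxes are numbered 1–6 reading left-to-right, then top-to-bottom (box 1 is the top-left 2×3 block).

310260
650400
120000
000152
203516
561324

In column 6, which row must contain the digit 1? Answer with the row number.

2

Consider where 1 can go in column 6.
r1c6 is out (row 1 already has a 1).
r3c6 is out (row 3 already has a 1).
So the only cell in column 6 that can hold 1 is r2c6.
That is row 2.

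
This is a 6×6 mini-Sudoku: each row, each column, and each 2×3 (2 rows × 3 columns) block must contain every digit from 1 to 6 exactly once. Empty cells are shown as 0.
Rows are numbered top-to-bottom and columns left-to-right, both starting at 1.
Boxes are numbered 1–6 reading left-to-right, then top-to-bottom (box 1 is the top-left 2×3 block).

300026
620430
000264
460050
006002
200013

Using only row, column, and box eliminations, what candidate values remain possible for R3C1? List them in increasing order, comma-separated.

1,5

Row 3 already contains {2, 4, 6}.
Column 1 already contains {2, 3, 4, 6}.
Its 2×3 block (box 3) already contains {4, 6}.
Removing those from 1–6 leaves {1, 5} as the candidates for R3C1.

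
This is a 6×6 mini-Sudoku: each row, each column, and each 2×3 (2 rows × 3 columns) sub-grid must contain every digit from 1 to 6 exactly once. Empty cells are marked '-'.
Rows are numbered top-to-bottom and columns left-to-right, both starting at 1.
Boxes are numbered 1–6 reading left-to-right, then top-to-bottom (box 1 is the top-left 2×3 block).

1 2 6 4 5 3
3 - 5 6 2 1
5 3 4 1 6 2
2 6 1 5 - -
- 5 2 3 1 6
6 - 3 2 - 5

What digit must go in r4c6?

4

Row 4 already contains {1, 2, 5, 6}.
Column 6 already contains {1, 2, 3, 5, 6}.
Its 2×3 block (box 4) already contains {1, 2, 5, 6}.
The only value from 1–6 not eliminated is 4, so r4c6 = 4.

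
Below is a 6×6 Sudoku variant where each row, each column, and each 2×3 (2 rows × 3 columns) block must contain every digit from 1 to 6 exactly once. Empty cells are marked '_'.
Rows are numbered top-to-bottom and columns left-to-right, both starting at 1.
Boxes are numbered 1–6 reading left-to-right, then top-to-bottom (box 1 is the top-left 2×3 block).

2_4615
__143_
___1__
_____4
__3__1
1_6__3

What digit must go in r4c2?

1

Cell r4c2 itself could take any of {1, 2, 3, 5, 6} by direct elimination.
Consider where 1 can go in row 4.
r4c1 is out (column 1 already has a 1).
r4c3 is out (column 3 already has a 1).
r4c4 is out (column 4 already has a 1).
r4c5 is out (column 5 already has a 1).
So the only cell in row 4 that can hold 1 is r4c2.
Therefore r4c2 = 1.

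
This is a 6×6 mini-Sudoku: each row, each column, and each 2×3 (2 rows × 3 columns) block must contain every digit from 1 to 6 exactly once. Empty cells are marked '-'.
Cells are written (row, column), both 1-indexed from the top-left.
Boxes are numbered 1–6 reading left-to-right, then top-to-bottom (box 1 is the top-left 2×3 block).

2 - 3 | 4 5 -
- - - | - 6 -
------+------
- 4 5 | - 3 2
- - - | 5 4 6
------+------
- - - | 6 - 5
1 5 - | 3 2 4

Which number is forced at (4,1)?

Row 4 already contains {4, 5, 6}.
Column 1 already contains {1, 2}.
Its 2×3 block (box 3) already contains {4, 5}.
The only value from 1–6 not eliminated is 3, so (4,1) = 3.

3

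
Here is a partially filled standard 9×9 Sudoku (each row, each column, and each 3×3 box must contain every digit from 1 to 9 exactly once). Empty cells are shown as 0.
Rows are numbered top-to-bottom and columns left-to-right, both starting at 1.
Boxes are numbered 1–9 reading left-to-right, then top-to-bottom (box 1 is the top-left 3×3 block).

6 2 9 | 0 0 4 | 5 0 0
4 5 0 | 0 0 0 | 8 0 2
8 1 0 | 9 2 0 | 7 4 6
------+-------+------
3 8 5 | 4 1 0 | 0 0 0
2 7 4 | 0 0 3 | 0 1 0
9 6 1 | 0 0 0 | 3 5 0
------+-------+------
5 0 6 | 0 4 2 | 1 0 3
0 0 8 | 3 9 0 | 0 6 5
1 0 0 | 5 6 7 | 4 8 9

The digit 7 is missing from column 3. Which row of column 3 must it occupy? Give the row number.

2

Consider where 7 can go in column 3.
R3C3 is out (row 3 already has a 7).
R9C3 is out (row 9 already has a 7).
So the only cell in column 3 that can hold 7 is R2C3.
That is row 2.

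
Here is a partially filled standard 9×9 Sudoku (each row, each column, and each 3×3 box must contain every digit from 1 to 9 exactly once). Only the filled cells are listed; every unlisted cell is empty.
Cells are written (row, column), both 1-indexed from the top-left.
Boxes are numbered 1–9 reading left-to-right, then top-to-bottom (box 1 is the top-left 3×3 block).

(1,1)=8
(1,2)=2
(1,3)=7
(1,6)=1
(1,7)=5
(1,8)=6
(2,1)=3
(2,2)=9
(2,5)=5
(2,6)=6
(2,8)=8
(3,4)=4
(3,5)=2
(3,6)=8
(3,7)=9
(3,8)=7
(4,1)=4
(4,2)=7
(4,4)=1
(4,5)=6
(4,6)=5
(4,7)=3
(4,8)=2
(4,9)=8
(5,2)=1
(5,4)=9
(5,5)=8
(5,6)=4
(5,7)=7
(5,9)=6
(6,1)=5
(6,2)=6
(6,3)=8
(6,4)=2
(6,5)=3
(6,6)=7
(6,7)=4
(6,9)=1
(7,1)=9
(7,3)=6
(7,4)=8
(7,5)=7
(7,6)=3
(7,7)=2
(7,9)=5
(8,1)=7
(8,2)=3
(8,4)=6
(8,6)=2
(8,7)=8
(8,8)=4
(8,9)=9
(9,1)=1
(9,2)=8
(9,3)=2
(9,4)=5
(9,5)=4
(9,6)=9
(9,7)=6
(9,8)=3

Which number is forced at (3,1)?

6

Row 3 already contains {2, 4, 7, 8, 9}.
Column 1 already contains {1, 3, 4, 5, 7, 8, 9}.
Its 3×3 block (box 1) already contains {2, 3, 7, 8, 9}.
The only value from 1–9 not eliminated is 6, so (3,1) = 6.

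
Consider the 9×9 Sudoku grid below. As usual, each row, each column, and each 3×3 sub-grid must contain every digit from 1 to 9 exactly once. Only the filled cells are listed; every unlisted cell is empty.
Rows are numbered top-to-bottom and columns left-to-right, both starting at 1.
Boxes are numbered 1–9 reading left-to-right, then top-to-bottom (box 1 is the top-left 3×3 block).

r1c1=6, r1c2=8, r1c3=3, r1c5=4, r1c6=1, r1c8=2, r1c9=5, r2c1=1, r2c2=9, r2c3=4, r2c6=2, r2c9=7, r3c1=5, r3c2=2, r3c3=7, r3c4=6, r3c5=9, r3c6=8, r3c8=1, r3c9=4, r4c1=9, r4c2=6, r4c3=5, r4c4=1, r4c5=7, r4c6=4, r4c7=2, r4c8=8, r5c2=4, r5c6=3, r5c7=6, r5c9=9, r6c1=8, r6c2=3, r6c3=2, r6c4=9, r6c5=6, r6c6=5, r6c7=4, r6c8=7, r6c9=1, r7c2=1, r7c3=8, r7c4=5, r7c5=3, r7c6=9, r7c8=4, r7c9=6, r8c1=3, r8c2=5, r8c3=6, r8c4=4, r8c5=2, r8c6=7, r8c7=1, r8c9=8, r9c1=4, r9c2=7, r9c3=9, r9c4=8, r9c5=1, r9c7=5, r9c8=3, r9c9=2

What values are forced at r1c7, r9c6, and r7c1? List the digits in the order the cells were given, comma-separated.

For r1c7:
  Row 1 already contains {1, 2, 3, 4, 5, 6, 8}.
  Column 7 already contains {1, 2, 4, 5, 6}.
  Its 3×3 block (box 3) already contains {1, 2, 4, 5, 7}.
  The only value from 1–9 not eliminated is 9, so r1c7 = 9.
For r9c6:
  Row 9 already contains {1, 2, 3, 4, 5, 7, 8, 9}.
  Column 6 already contains {1, 2, 3, 4, 5, 7, 8, 9}.
  Its 3×3 block (box 8) already contains {1, 2, 3, 4, 5, 7, 8, 9}.
  The only value from 1–9 not eliminated is 6, so r9c6 = 6.
For r7c1:
  Row 7 already contains {1, 3, 4, 5, 6, 8, 9}.
  Column 1 already contains {1, 3, 4, 5, 6, 8, 9}.
  Its 3×3 block (box 7) already contains {1, 3, 4, 5, 6, 7, 8, 9}.
  The only value from 1–9 not eliminated is 2, so r7c1 = 2.

9,6,2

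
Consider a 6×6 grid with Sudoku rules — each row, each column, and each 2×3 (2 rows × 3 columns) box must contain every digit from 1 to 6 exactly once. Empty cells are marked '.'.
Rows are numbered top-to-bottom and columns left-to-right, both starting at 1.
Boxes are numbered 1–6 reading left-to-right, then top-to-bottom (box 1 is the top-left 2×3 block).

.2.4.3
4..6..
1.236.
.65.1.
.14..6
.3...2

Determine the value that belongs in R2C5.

Cell R2C5 itself could take any of {2, 5} by direct elimination.
Consider where 2 can go in box 2.
R1C5 is out (row 1 already has a 2).
R2C6 is out (column 6 already has a 2).
So the only cell in box 2 that can hold 2 is R2C5.
Therefore R2C5 = 2.

2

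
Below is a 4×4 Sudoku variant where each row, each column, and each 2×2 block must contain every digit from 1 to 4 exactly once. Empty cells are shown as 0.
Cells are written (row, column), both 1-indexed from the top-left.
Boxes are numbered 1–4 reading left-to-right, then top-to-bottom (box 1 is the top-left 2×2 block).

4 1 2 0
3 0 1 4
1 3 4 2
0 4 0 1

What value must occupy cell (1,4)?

3

Row 1 already contains {1, 2, 4}.
Column 4 already contains {1, 2, 4}.
Its 2×2 block (box 2) already contains {1, 2, 4}.
The only value from 1–4 not eliminated is 3, so (1,4) = 3.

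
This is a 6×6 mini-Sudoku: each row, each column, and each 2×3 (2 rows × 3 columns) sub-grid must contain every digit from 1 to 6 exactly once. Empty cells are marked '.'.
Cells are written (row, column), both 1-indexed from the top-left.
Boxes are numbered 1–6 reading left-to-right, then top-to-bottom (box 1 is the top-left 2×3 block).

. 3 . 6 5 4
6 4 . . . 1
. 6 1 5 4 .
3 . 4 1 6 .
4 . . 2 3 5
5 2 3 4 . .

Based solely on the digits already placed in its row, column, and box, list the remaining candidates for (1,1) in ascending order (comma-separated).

Row 1 already contains {3, 4, 5, 6}.
Column 1 already contains {3, 4, 5, 6}.
Its 2×3 block (box 1) already contains {3, 4, 6}.
Removing those from 1–6 leaves {1, 2} as the candidates for (1,1).

1,2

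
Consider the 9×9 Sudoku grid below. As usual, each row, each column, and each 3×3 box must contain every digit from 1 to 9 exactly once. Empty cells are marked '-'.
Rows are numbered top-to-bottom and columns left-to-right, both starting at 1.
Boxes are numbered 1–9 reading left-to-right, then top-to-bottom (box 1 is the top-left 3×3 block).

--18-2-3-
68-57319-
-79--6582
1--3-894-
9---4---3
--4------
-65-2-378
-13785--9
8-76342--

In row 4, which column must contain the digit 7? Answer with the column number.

Consider where 7 can go in row 4.
r4c2 is out (column 2 already has a 7).
r4c3 is out (column 3 already has a 7).
r4c5 is out (column 5 already has a 7).
So the only cell in row 4 that can hold 7 is r4c9.
That is column 9.

9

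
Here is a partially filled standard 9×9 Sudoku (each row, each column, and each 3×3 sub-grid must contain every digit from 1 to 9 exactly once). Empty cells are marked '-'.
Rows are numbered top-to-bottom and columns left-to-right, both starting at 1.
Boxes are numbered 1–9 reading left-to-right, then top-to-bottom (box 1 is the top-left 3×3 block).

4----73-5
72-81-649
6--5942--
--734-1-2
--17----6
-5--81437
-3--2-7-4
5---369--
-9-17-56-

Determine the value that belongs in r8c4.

4

Row 8 already contains {3, 5, 6, 9}.
Column 4 already contains {1, 3, 5, 7, 8}.
Its 3×3 block (box 8) already contains {1, 2, 3, 6, 7}.
The only value from 1–9 not eliminated is 4, so r8c4 = 4.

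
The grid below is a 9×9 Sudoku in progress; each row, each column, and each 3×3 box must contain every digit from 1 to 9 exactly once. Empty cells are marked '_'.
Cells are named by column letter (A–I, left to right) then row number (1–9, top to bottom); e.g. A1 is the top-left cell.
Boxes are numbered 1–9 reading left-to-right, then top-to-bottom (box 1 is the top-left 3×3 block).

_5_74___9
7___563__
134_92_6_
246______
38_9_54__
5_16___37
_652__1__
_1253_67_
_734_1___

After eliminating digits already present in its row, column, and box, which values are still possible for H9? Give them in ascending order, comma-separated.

Row 9 already contains {1, 3, 4, 7}.
Column H already contains {3, 6, 7}.
Its 3×3 block (box 9) already contains {1, 6, 7}.
Removing those from 1–9 leaves {2, 5, 8, 9} as the candidates for H9.

2,5,8,9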